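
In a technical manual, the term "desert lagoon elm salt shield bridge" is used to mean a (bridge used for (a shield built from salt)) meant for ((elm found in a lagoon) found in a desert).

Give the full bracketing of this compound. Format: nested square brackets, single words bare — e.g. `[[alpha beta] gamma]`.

[[desert [lagoon elm]] [[salt shield] bridge]]

At the top level: head "bridge" (specifically "salt shield bridge"); modifier "desert lagoon elm".
"desert lagoon elm" → head "elm" (specifically "lagoon elm"), modifier "desert".
"lagoon elm" → head "elm", modifier "lagoon".
"salt shield bridge" → head "bridge", modifier "salt shield".
"salt shield" → head "shield", modifier "salt".
Assembled: [[desert [lagoon elm]] [[salt shield] bridge]].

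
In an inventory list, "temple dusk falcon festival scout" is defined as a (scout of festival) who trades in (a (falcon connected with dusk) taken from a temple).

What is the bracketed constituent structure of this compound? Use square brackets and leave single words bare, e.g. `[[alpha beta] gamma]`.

[[temple [dusk falcon]] [festival scout]]

At the top level: head "scout" (specifically "festival scout"); modifier "temple dusk falcon".
"temple dusk falcon" → head "falcon" (specifically "dusk falcon"), modifier "temple".
"dusk falcon" → head "falcon", modifier "dusk".
"festival scout" → head "scout", modifier "festival".
Putting it together: [[temple [dusk falcon]] [festival scout]].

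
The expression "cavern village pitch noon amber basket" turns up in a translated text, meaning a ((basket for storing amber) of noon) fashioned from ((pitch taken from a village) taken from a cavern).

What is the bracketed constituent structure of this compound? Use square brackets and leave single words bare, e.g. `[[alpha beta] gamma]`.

Whole compound: head "basket" (specifically "noon amber basket"), modifier "cavern village pitch".
"cavern village pitch" → head "pitch" (specifically "village pitch"), modifier "cavern".
"village pitch" → head "pitch", modifier "village".
"noon amber basket" → head "basket" (specifically "amber basket"), modifier "noon".
"amber basket" → head "basket", modifier "amber".
Assembled: [[cavern [village pitch]] [noon [amber basket]]].

[[cavern [village pitch]] [noon [amber basket]]]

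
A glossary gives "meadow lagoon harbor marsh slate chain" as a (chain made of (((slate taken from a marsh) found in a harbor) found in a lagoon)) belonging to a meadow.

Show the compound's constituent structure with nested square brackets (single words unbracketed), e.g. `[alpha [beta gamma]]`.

At the top level: head "chain" (specifically "lagoon harbor marsh slate chain"); modifier "meadow".
"lagoon harbor marsh slate chain" → head "chain", modifier "lagoon harbor marsh slate".
"lagoon harbor marsh slate" → head "slate" (specifically "harbor marsh slate"), modifier "lagoon".
"harbor marsh slate" → head "slate" (specifically "marsh slate"), modifier "harbor".
"marsh slate" → head "slate", modifier "marsh".
So the structure is [meadow [[lagoon [harbor [marsh slate]]] chain]].

[meadow [[lagoon [harbor [marsh slate]]] chain]]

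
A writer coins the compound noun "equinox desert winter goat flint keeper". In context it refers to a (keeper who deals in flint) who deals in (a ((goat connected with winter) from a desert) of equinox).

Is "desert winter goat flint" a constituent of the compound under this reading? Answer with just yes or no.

The top-level split is [equinox desert winter goat] [flint keeper]; the full structure is [[equinox [desert [winter goat]]] [flint keeper]].
"desert winter goat flint" straddles a constituent boundary, so it is not a single unit.

no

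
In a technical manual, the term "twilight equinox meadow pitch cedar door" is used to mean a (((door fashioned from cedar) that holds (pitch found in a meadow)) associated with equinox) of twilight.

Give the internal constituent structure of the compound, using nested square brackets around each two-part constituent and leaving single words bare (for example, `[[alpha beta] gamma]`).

[twilight [equinox [[meadow pitch] [cedar door]]]]

Overall it is a kind of door (specifically "equinox meadow pitch cedar door"); the modifier is "twilight".
Within "equinox meadow pitch cedar door", the head is "door" (specifically "meadow pitch cedar door") and the modifier is "equinox".
Within "meadow pitch cedar door", the head is "door" (specifically "cedar door") and the modifier is "meadow pitch".
Within "meadow pitch", the head is "pitch" and the modifier is "meadow".
Within "cedar door", the head is "door" and the modifier is "cedar".
So the structure is [twilight [equinox [[meadow pitch] [cedar door]]]].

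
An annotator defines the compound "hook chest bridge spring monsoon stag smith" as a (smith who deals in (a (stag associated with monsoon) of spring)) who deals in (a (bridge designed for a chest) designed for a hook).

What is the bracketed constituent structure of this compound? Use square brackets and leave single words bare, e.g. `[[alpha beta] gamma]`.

The outermost head in the paraphrase is "smith" (specifically "spring monsoon stag smith"), modified by "hook chest bridge".
Within "hook chest bridge", the head is "bridge" (specifically "chest bridge") and the modifier is "hook".
Within "chest bridge", the head is "bridge" and the modifier is "chest".
Within "spring monsoon stag smith", the head is "smith" and the modifier is "spring monsoon stag".
Within "spring monsoon stag", the head is "stag" (specifically "monsoon stag") and the modifier is "spring".
Within "monsoon stag", the head is "stag" and the modifier is "monsoon".
Assembled: [[hook [chest bridge]] [[spring [monsoon stag]] smith]].

[[hook [chest bridge]] [[spring [monsoon stag]] smith]]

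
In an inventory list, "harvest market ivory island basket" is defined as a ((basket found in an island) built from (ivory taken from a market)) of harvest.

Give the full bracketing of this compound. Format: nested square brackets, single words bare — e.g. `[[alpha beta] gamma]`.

Whole compound: head "basket" (specifically "market ivory island basket"), modifier "harvest".
"market ivory island basket" → head "basket" (specifically "island basket"), modifier "market ivory".
"market ivory" → head "ivory", modifier "market".
"island basket" → head "basket", modifier "island".
Putting it together: [harvest [[market ivory] [island basket]]].

[harvest [[market ivory] [island basket]]]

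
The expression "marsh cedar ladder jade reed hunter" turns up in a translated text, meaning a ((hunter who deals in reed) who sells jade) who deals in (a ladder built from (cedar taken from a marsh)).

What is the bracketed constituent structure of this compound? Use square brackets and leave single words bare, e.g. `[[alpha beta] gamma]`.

[[[marsh cedar] ladder] [jade [reed hunter]]]

Overall it is a kind of hunter (specifically "jade reed hunter"); the modifier is "marsh cedar ladder".
Within "marsh cedar ladder", the head is "ladder" and the modifier is "marsh cedar".
Within "marsh cedar", the head is "cedar" and the modifier is "marsh".
Within "jade reed hunter", the head is "hunter" (specifically "reed hunter") and the modifier is "jade".
Within "reed hunter", the head is "hunter" and the modifier is "reed".
Putting it together: [[[marsh cedar] ladder] [jade [reed hunter]]].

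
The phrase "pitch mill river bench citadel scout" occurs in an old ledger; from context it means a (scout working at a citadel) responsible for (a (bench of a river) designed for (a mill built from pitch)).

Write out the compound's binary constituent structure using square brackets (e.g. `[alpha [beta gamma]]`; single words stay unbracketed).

Overall it is a kind of scout (specifically "citadel scout"); the modifier is "pitch mill river bench".
"pitch mill river bench" → head "bench" (specifically "river bench"), modifier "pitch mill".
"pitch mill" → head "mill", modifier "pitch".
"river bench" → head "bench", modifier "river".
"citadel scout" → head "scout", modifier "citadel".
So the structure is [[[pitch mill] [river bench]] [citadel scout]].

[[[pitch mill] [river bench]] [citadel scout]]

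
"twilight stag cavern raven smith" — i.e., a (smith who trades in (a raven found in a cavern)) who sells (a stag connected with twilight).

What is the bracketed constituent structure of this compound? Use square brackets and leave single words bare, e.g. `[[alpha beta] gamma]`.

[[twilight stag] [[cavern raven] smith]]

At the top level: head "smith" (specifically "cavern raven smith"); modifier "twilight stag".
Inside "twilight stag": head "stag", modifier "twilight".
Inside "cavern raven smith": head "smith", modifier "cavern raven".
Inside "cavern raven": head "raven", modifier "cavern".
Putting it together: [[twilight stag] [[cavern raven] smith]].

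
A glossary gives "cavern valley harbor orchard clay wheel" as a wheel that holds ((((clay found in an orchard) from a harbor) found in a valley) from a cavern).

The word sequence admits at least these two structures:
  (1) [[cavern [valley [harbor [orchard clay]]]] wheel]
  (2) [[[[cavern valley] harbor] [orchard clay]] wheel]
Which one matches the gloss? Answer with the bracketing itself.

[[cavern [valley [harbor [orchard clay]]]] wheel]

The paraphrase's head is the "wheel" part ("wheel"); its modifier is "cavern valley harbor orchard clay".
That top-level split, carried through the inner groups, gives [[cavern [valley [harbor [orchard clay]]]] wheel].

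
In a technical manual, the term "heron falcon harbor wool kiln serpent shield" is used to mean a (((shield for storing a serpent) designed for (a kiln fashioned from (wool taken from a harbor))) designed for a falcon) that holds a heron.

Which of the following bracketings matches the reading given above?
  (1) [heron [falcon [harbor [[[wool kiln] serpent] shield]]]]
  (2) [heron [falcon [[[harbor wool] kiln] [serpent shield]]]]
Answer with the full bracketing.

The paraphrase's head is the "shield" part ("falcon harbor wool kiln serpent shield"); its modifier is "heron".
That top-level split, carried through the inner groups, gives [heron [falcon [[[harbor wool] kiln] [serpent shield]]]].

[heron [falcon [[[harbor wool] kiln] [serpent shield]]]]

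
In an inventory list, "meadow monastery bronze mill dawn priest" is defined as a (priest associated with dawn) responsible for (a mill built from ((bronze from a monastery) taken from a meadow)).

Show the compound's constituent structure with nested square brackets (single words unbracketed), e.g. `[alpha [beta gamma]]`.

[[[meadow [monastery bronze]] mill] [dawn priest]]

At the top level: head "priest" (specifically "dawn priest"); modifier "meadow monastery bronze mill".
"meadow monastery bronze mill" → head "mill", modifier "meadow monastery bronze".
"meadow monastery bronze" → head "bronze" (specifically "monastery bronze"), modifier "meadow".
"monastery bronze" → head "bronze", modifier "monastery".
"dawn priest" → head "priest", modifier "dawn".
Putting it together: [[[meadow [monastery bronze]] mill] [dawn priest]].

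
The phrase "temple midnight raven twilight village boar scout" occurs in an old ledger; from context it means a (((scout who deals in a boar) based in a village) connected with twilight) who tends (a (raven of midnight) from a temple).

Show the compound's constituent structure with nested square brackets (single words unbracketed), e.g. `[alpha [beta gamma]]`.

[[temple [midnight raven]] [twilight [village [boar scout]]]]

Whole compound: head "scout" (specifically "twilight village boar scout"), modifier "temple midnight raven".
"temple midnight raven" → head "raven" (specifically "midnight raven"), modifier "temple".
"midnight raven" → head "raven", modifier "midnight".
"twilight village boar scout" → head "scout" (specifically "village boar scout"), modifier "twilight".
"village boar scout" → head "scout" (specifically "boar scout"), modifier "village".
"boar scout" → head "scout", modifier "boar".
Putting it together: [[temple [midnight raven]] [twilight [village [boar scout]]]].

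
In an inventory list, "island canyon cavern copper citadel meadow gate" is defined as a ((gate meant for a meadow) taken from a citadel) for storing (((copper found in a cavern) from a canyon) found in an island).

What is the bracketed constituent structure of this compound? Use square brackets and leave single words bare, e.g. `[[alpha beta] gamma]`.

The outermost head in the paraphrase is "gate" (specifically "citadel meadow gate"), modified by "island canyon cavern copper".
Inside "island canyon cavern copper": head "copper" (specifically "canyon cavern copper"), modifier "island".
Inside "canyon cavern copper": head "copper" (specifically "cavern copper"), modifier "canyon".
Inside "cavern copper": head "copper", modifier "cavern".
Inside "citadel meadow gate": head "gate" (specifically "meadow gate"), modifier "citadel".
Inside "meadow gate": head "gate", modifier "meadow".
So the structure is [[island [canyon [cavern copper]]] [citadel [meadow gate]]].

[[island [canyon [cavern copper]]] [citadel [meadow gate]]]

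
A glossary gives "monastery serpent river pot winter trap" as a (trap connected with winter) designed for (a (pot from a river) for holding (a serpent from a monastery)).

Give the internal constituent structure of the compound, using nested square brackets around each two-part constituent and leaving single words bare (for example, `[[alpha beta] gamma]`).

Whole compound: head "trap" (specifically "winter trap"), modifier "monastery serpent river pot".
Within "monastery serpent river pot", the head is "pot" (specifically "river pot") and the modifier is "monastery serpent".
Within "monastery serpent", the head is "serpent" and the modifier is "monastery".
Within "river pot", the head is "pot" and the modifier is "river".
Within "winter trap", the head is "trap" and the modifier is "winter".
So the structure is [[[monastery serpent] [river pot]] [winter trap]].

[[[monastery serpent] [river pot]] [winter trap]]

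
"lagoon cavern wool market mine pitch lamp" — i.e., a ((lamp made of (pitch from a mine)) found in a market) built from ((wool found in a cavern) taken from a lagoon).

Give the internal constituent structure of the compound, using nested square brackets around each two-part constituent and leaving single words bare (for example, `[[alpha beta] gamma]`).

[[lagoon [cavern wool]] [market [[mine pitch] lamp]]]

Overall it is a kind of lamp (specifically "market mine pitch lamp"); the modifier is "lagoon cavern wool".
"lagoon cavern wool" → head "wool" (specifically "cavern wool"), modifier "lagoon".
"cavern wool" → head "wool", modifier "cavern".
"market mine pitch lamp" → head "lamp" (specifically "mine pitch lamp"), modifier "market".
"mine pitch lamp" → head "lamp", modifier "mine pitch".
"mine pitch" → head "pitch", modifier "mine".
Assembled: [[lagoon [cavern wool]] [market [[mine pitch] lamp]]].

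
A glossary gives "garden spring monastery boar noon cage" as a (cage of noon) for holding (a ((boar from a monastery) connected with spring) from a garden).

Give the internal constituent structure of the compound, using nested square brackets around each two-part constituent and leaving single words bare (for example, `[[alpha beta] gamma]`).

[[garden [spring [monastery boar]]] [noon cage]]

At the top level: head "cage" (specifically "noon cage"); modifier "garden spring monastery boar".
Inside "garden spring monastery boar": head "boar" (specifically "spring monastery boar"), modifier "garden".
Inside "spring monastery boar": head "boar" (specifically "monastery boar"), modifier "spring".
Inside "monastery boar": head "boar", modifier "monastery".
Inside "noon cage": head "cage", modifier "noon".
Putting it together: [[garden [spring [monastery boar]]] [noon cage]].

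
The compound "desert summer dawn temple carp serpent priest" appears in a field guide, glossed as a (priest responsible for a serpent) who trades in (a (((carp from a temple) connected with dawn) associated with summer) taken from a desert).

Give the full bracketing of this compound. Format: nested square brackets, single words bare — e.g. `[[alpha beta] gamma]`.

Overall it is a kind of priest (specifically "serpent priest"); the modifier is "desert summer dawn temple carp".
Inside "desert summer dawn temple carp": head "carp" (specifically "summer dawn temple carp"), modifier "desert".
Inside "summer dawn temple carp": head "carp" (specifically "dawn temple carp"), modifier "summer".
Inside "dawn temple carp": head "carp" (specifically "temple carp"), modifier "dawn".
Inside "temple carp": head "carp", modifier "temple".
Inside "serpent priest": head "priest", modifier "serpent".
Assembled: [[desert [summer [dawn [temple carp]]]] [serpent priest]].

[[desert [summer [dawn [temple carp]]]] [serpent priest]]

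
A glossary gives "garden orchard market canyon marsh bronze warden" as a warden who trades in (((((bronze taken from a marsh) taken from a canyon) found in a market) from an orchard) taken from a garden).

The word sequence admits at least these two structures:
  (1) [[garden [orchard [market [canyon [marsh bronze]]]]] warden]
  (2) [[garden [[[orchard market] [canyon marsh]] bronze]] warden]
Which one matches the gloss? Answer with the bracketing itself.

[[garden [orchard [market [canyon [marsh bronze]]]]] warden]

The paraphrase's head is the "warden" part ("warden"); its modifier is "garden orchard market canyon marsh bronze".
That top-level split, carried through the inner groups, gives [[garden [orchard [market [canyon [marsh bronze]]]]] warden].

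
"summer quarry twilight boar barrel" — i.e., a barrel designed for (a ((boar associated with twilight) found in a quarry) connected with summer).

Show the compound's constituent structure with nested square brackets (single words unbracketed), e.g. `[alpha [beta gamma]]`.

[[summer [quarry [twilight boar]]] barrel]

Whole compound: head "barrel", modifier "summer quarry twilight boar".
"summer quarry twilight boar" → head "boar" (specifically "quarry twilight boar"), modifier "summer".
"quarry twilight boar" → head "boar" (specifically "twilight boar"), modifier "quarry".
"twilight boar" → head "boar", modifier "twilight".
Putting it together: [[summer [quarry [twilight boar]]] barrel].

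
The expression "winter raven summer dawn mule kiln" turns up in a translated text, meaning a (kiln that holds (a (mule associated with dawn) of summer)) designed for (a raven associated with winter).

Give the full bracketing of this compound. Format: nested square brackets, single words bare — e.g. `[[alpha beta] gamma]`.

[[winter raven] [[summer [dawn mule]] kiln]]

At the top level: head "kiln" (specifically "summer dawn mule kiln"); modifier "winter raven".
Inside "winter raven": head "raven", modifier "winter".
Inside "summer dawn mule kiln": head "kiln", modifier "summer dawn mule".
Inside "summer dawn mule": head "mule" (specifically "dawn mule"), modifier "summer".
Inside "dawn mule": head "mule", modifier "dawn".
Assembled: [[winter raven] [[summer [dawn mule]] kiln]].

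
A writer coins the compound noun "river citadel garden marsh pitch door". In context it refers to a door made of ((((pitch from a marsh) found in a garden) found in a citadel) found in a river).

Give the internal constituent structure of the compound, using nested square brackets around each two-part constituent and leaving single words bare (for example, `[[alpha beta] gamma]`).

Overall it is a kind of door; the modifier is "river citadel garden marsh pitch".
Within "river citadel garden marsh pitch", the head is "pitch" (specifically "citadel garden marsh pitch") and the modifier is "river".
Within "citadel garden marsh pitch", the head is "pitch" (specifically "garden marsh pitch") and the modifier is "citadel".
Within "garden marsh pitch", the head is "pitch" (specifically "marsh pitch") and the modifier is "garden".
Within "marsh pitch", the head is "pitch" and the modifier is "marsh".
So the structure is [[river [citadel [garden [marsh pitch]]]] door].

[[river [citadel [garden [marsh pitch]]]] door]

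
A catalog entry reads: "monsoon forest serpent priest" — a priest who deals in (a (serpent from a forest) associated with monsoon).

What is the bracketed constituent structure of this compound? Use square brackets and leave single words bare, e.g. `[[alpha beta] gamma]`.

[[monsoon [forest serpent]] priest]

At the top level: head "priest"; modifier "monsoon forest serpent".
Inside "monsoon forest serpent": head "serpent" (specifically "forest serpent"), modifier "monsoon".
Inside "forest serpent": head "serpent", modifier "forest".
Assembled: [[monsoon [forest serpent]] priest].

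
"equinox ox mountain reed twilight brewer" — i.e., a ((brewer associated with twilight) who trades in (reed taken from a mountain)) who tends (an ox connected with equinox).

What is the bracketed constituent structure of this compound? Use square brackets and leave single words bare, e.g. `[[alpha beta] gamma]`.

[[equinox ox] [[mountain reed] [twilight brewer]]]

At the top level: head "brewer" (specifically "mountain reed twilight brewer"); modifier "equinox ox".
Within "equinox ox", the head is "ox" and the modifier is "equinox".
Within "mountain reed twilight brewer", the head is "brewer" (specifically "twilight brewer") and the modifier is "mountain reed".
Within "mountain reed", the head is "reed" and the modifier is "mountain".
Within "twilight brewer", the head is "brewer" and the modifier is "twilight".
Assembled: [[equinox ox] [[mountain reed] [twilight brewer]]].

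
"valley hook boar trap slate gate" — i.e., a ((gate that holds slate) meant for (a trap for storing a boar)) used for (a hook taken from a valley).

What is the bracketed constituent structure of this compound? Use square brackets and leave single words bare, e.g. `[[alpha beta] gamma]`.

[[valley hook] [[boar trap] [slate gate]]]

Whole compound: head "gate" (specifically "boar trap slate gate"), modifier "valley hook".
"valley hook" → head "hook", modifier "valley".
"boar trap slate gate" → head "gate" (specifically "slate gate"), modifier "boar trap".
"boar trap" → head "trap", modifier "boar".
"slate gate" → head "gate", modifier "slate".
So the structure is [[valley hook] [[boar trap] [slate gate]]].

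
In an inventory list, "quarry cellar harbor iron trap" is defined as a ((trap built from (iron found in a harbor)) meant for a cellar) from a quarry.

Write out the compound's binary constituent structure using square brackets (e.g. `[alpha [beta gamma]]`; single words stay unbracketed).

At the top level: head "trap" (specifically "cellar harbor iron trap"); modifier "quarry".
"cellar harbor iron trap" → head "trap" (specifically "harbor iron trap"), modifier "cellar".
"harbor iron trap" → head "trap", modifier "harbor iron".
"harbor iron" → head "iron", modifier "harbor".
Putting it together: [quarry [cellar [[harbor iron] trap]]].

[quarry [cellar [[harbor iron] trap]]]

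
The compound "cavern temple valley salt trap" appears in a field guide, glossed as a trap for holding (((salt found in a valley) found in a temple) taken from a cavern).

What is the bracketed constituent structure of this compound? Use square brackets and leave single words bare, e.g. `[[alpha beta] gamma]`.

[[cavern [temple [valley salt]]] trap]

Whole compound: head "trap", modifier "cavern temple valley salt".
Within "cavern temple valley salt", the head is "salt" (specifically "temple valley salt") and the modifier is "cavern".
Within "temple valley salt", the head is "salt" (specifically "valley salt") and the modifier is "temple".
Within "valley salt", the head is "salt" and the modifier is "valley".
Putting it together: [[cavern [temple [valley salt]]] trap].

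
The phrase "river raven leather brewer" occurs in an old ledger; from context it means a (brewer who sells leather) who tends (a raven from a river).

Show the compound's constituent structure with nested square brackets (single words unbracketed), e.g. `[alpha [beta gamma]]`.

[[river raven] [leather brewer]]

Whole compound: head "brewer" (specifically "leather brewer"), modifier "river raven".
Inside "river raven": head "raven", modifier "river".
Inside "leather brewer": head "brewer", modifier "leather".
Putting it together: [[river raven] [leather brewer]].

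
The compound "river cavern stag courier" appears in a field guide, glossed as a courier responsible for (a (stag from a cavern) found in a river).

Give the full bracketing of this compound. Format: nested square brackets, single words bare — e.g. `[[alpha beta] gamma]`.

[[river [cavern stag]] courier]

Whole compound: head "courier", modifier "river cavern stag".
Within "river cavern stag", the head is "stag" (specifically "cavern stag") and the modifier is "river".
Within "cavern stag", the head is "stag" and the modifier is "cavern".
Putting it together: [[river [cavern stag]] courier].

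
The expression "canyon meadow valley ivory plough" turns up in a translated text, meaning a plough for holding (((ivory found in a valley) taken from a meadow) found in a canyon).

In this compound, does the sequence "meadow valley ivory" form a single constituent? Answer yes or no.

yes

The paraphrase groups the words so that "meadow valley ivory" is one unit: it corresponds to a single parenthesized sub-phrase.
The full structure is [[canyon [meadow [valley ivory]]] plough], in which [meadow valley ivory] is a constituent.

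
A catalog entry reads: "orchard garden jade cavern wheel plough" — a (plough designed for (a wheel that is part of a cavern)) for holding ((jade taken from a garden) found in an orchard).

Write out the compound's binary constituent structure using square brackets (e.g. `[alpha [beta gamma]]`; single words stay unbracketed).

Overall it is a kind of plough (specifically "cavern wheel plough"); the modifier is "orchard garden jade".
Within "orchard garden jade", the head is "jade" (specifically "garden jade") and the modifier is "orchard".
Within "garden jade", the head is "jade" and the modifier is "garden".
Within "cavern wheel plough", the head is "plough" and the modifier is "cavern wheel".
Within "cavern wheel", the head is "wheel" and the modifier is "cavern".
Putting it together: [[orchard [garden jade]] [[cavern wheel] plough]].

[[orchard [garden jade]] [[cavern wheel] plough]]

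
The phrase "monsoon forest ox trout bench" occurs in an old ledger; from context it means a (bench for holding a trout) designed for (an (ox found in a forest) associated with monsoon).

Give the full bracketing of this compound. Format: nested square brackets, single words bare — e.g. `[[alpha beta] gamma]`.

At the top level: head "bench" (specifically "trout bench"); modifier "monsoon forest ox".
"monsoon forest ox" → head "ox" (specifically "forest ox"), modifier "monsoon".
"forest ox" → head "ox", modifier "forest".
"trout bench" → head "bench", modifier "trout".
Assembled: [[monsoon [forest ox]] [trout bench]].

[[monsoon [forest ox]] [trout bench]]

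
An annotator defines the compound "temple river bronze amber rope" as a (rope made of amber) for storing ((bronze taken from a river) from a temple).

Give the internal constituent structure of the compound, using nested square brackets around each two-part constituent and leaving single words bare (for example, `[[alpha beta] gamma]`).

At the top level: head "rope" (specifically "amber rope"); modifier "temple river bronze".
Within "temple river bronze", the head is "bronze" (specifically "river bronze") and the modifier is "temple".
Within "river bronze", the head is "bronze" and the modifier is "river".
Within "amber rope", the head is "rope" and the modifier is "amber".
Assembled: [[temple [river bronze]] [amber rope]].

[[temple [river bronze]] [amber rope]]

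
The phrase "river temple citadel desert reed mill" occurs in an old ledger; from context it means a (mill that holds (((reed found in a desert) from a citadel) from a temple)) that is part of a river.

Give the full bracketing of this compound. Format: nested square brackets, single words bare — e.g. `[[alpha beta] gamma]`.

Overall it is a kind of mill (specifically "temple citadel desert reed mill"); the modifier is "river".
Within "temple citadel desert reed mill", the head is "mill" and the modifier is "temple citadel desert reed".
Within "temple citadel desert reed", the head is "reed" (specifically "citadel desert reed") and the modifier is "temple".
Within "citadel desert reed", the head is "reed" (specifically "desert reed") and the modifier is "citadel".
Within "desert reed", the head is "reed" and the modifier is "desert".
Putting it together: [river [[temple [citadel [desert reed]]] mill]].

[river [[temple [citadel [desert reed]]] mill]]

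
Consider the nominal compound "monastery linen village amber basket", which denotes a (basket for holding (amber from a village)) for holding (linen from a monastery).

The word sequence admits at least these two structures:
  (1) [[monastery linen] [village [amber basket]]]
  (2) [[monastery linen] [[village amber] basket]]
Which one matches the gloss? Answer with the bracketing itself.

The paraphrase's head is the "basket" part ("village amber basket"); its modifier is "monastery linen".
That top-level split, carried through the inner groups, gives [[monastery linen] [[village amber] basket]].

[[monastery linen] [[village amber] basket]]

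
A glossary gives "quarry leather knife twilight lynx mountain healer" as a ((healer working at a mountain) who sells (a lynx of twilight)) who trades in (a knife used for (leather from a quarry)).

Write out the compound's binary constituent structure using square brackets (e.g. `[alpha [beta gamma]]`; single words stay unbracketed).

The outermost head in the paraphrase is "healer" (specifically "twilight lynx mountain healer"), modified by "quarry leather knife".
"quarry leather knife" → head "knife", modifier "quarry leather".
"quarry leather" → head "leather", modifier "quarry".
"twilight lynx mountain healer" → head "healer" (specifically "mountain healer"), modifier "twilight lynx".
"twilight lynx" → head "lynx", modifier "twilight".
"mountain healer" → head "healer", modifier "mountain".
Putting it together: [[[quarry leather] knife] [[twilight lynx] [mountain healer]]].

[[[quarry leather] knife] [[twilight lynx] [mountain healer]]]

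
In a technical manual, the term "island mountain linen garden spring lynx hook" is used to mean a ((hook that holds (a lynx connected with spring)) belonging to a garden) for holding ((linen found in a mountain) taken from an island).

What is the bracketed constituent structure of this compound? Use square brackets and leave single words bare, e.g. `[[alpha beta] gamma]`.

[[island [mountain linen]] [garden [[spring lynx] hook]]]

Whole compound: head "hook" (specifically "garden spring lynx hook"), modifier "island mountain linen".
Within "island mountain linen", the head is "linen" (specifically "mountain linen") and the modifier is "island".
Within "mountain linen", the head is "linen" and the modifier is "mountain".
Within "garden spring lynx hook", the head is "hook" (specifically "spring lynx hook") and the modifier is "garden".
Within "spring lynx hook", the head is "hook" and the modifier is "spring lynx".
Within "spring lynx", the head is "lynx" and the modifier is "spring".
So the structure is [[island [mountain linen]] [garden [[spring lynx] hook]]].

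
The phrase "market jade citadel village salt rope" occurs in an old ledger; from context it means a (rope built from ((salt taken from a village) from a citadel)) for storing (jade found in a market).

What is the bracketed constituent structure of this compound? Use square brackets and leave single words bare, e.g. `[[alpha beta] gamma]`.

[[market jade] [[citadel [village salt]] rope]]

Whole compound: head "rope" (specifically "citadel village salt rope"), modifier "market jade".
Within "market jade", the head is "jade" and the modifier is "market".
Within "citadel village salt rope", the head is "rope" and the modifier is "citadel village salt".
Within "citadel village salt", the head is "salt" (specifically "village salt") and the modifier is "citadel".
Within "village salt", the head is "salt" and the modifier is "village".
Putting it together: [[market jade] [[citadel [village salt]] rope]].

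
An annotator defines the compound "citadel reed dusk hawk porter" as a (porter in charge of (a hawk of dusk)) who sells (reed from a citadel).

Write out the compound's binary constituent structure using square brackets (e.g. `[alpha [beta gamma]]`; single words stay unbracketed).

[[citadel reed] [[dusk hawk] porter]]

The outermost head in the paraphrase is "porter" (specifically "dusk hawk porter"), modified by "citadel reed".
"citadel reed" → head "reed", modifier "citadel".
"dusk hawk porter" → head "porter", modifier "dusk hawk".
"dusk hawk" → head "hawk", modifier "dusk".
Putting it together: [[citadel reed] [[dusk hawk] porter]].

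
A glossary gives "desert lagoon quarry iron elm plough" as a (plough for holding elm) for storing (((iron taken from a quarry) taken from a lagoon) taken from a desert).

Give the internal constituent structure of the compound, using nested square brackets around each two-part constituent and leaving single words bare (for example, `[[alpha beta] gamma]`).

Overall it is a kind of plough (specifically "elm plough"); the modifier is "desert lagoon quarry iron".
Within "desert lagoon quarry iron", the head is "iron" (specifically "lagoon quarry iron") and the modifier is "desert".
Within "lagoon quarry iron", the head is "iron" (specifically "quarry iron") and the modifier is "lagoon".
Within "quarry iron", the head is "iron" and the modifier is "quarry".
Within "elm plough", the head is "plough" and the modifier is "elm".
Putting it together: [[desert [lagoon [quarry iron]]] [elm plough]].

[[desert [lagoon [quarry iron]]] [elm plough]]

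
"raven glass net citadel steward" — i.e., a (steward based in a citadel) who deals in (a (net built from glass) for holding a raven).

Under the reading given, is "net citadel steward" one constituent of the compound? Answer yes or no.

The top-level split is [raven glass net] [citadel steward]; the full structure is [[raven [glass net]] [citadel steward]].
"net citadel steward" straddles a constituent boundary, so it is not a single unit.

no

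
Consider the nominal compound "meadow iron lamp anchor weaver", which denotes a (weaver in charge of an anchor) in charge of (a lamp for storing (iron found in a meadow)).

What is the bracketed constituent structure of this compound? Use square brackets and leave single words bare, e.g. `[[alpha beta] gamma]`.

[[[meadow iron] lamp] [anchor weaver]]

Overall it is a kind of weaver (specifically "anchor weaver"); the modifier is "meadow iron lamp".
Within "meadow iron lamp", the head is "lamp" and the modifier is "meadow iron".
Within "meadow iron", the head is "iron" and the modifier is "meadow".
Within "anchor weaver", the head is "weaver" and the modifier is "anchor".
Assembled: [[[meadow iron] lamp] [anchor weaver]].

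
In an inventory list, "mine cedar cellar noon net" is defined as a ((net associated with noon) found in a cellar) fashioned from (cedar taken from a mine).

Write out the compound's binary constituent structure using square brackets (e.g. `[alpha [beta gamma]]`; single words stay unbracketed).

[[mine cedar] [cellar [noon net]]]

Overall it is a kind of net (specifically "cellar noon net"); the modifier is "mine cedar".
"mine cedar" → head "cedar", modifier "mine".
"cellar noon net" → head "net" (specifically "noon net"), modifier "cellar".
"noon net" → head "net", modifier "noon".
So the structure is [[mine cedar] [cellar [noon net]]].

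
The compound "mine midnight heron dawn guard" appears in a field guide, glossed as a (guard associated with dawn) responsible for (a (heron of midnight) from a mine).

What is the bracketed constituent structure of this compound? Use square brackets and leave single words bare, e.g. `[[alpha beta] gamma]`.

[[mine [midnight heron]] [dawn guard]]

Whole compound: head "guard" (specifically "dawn guard"), modifier "mine midnight heron".
Inside "mine midnight heron": head "heron" (specifically "midnight heron"), modifier "mine".
Inside "midnight heron": head "heron", modifier "midnight".
Inside "dawn guard": head "guard", modifier "dawn".
Putting it together: [[mine [midnight heron]] [dawn guard]].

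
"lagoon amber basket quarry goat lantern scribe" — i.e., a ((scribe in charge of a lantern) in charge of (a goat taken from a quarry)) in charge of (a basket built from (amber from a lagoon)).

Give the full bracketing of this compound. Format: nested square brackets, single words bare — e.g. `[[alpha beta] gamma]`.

[[[lagoon amber] basket] [[quarry goat] [lantern scribe]]]

Overall it is a kind of scribe (specifically "quarry goat lantern scribe"); the modifier is "lagoon amber basket".
Within "lagoon amber basket", the head is "basket" and the modifier is "lagoon amber".
Within "lagoon amber", the head is "amber" and the modifier is "lagoon".
Within "quarry goat lantern scribe", the head is "scribe" (specifically "lantern scribe") and the modifier is "quarry goat".
Within "quarry goat", the head is "goat" and the modifier is "quarry".
Within "lantern scribe", the head is "scribe" and the modifier is "lantern".
Assembled: [[[lagoon amber] basket] [[quarry goat] [lantern scribe]]].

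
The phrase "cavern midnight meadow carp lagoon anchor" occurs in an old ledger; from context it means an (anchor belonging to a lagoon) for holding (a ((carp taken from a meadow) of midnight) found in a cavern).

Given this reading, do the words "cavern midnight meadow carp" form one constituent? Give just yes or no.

The paraphrase groups the words so that "cavern midnight meadow carp" is one unit: it corresponds to a single parenthesized sub-phrase.
The full structure is [[cavern [midnight [meadow carp]]] [lagoon anchor]], in which [cavern midnight meadow carp] is a constituent.

yes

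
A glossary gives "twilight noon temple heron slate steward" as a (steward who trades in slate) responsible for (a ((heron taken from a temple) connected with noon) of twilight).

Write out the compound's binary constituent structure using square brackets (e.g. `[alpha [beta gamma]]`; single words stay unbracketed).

[[twilight [noon [temple heron]]] [slate steward]]

Whole compound: head "steward" (specifically "slate steward"), modifier "twilight noon temple heron".
Inside "twilight noon temple heron": head "heron" (specifically "noon temple heron"), modifier "twilight".
Inside "noon temple heron": head "heron" (specifically "temple heron"), modifier "noon".
Inside "temple heron": head "heron", modifier "temple".
Inside "slate steward": head "steward", modifier "slate".
Putting it together: [[twilight [noon [temple heron]]] [slate steward]].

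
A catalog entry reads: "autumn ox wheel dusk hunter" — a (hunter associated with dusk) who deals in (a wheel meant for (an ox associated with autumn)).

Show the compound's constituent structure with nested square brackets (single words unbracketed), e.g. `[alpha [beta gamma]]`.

Overall it is a kind of hunter (specifically "dusk hunter"); the modifier is "autumn ox wheel".
Within "autumn ox wheel", the head is "wheel" and the modifier is "autumn ox".
Within "autumn ox", the head is "ox" and the modifier is "autumn".
Within "dusk hunter", the head is "hunter" and the modifier is "dusk".
So the structure is [[[autumn ox] wheel] [dusk hunter]].

[[[autumn ox] wheel] [dusk hunter]]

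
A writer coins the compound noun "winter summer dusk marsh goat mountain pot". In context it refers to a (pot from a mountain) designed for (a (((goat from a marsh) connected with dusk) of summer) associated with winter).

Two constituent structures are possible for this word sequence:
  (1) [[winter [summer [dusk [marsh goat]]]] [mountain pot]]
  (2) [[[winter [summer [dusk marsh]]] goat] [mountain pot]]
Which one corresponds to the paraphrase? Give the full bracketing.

[[winter [summer [dusk [marsh goat]]]] [mountain pot]]

The paraphrase's head is the "pot" part ("mountain pot"); its modifier is "winter summer dusk marsh goat".
That top-level split, carried through the inner groups, gives [[winter [summer [dusk [marsh goat]]]] [mountain pot]].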